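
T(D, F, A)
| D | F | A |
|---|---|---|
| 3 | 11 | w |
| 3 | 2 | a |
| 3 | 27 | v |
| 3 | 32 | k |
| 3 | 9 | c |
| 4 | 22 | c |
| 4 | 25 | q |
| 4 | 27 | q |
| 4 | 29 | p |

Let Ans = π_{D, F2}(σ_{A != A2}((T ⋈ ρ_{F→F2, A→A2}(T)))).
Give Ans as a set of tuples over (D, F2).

ρ[F→F2, A→A2]: schema becomes (D, F2, A2); tuples unchanged.
T ⋈ ρ_{F→F2, A→A2}(T) (natural join on D): {(3, 11, w, 11, w), (3, 11, w, 2, a), (3, 11, w, 27, v), (3, 11, w, 32, k), (3, 11, w, 9, c), (3, 2, a, 11, w), (3, 2, a, 2, a), (3, 2, a, 27, v), (3, 2, a, 32, k), (3, 2, a, 9, c), (3, 27, v, 11, w), (3, 27, v, 2, a), (3, 27, v, 27, v), (3, 27, v, 32, k), (3, 27, v, 9, c), (3, 32, k, 11, w), (3, 32, k, 2, a), (3, 32, k, 27, v), (3, 32, k, 32, k), (3, 32, k, 9, c), (3, 9, c, 11, w), (3, 9, c, 2, a), (3, 9, c, 27, v), (3, 9, c, 32, k), (3, 9, c, 9, c), (4, 22, c, 22, c), (4, 22, c, 25, q), (4, 22, c, 27, q), (4, 22, c, 29, p), (4, 25, q, 22, c), (4, 25, q, 25, q), (4, 25, q, 27, q), (4, 25, q, 29, p), (4, 27, q, 22, c), (4, 27, q, 25, q), (4, 27, q, 27, q), (4, 27, q, 29, p), (4, 29, p, 22, c), (4, 29, p, 25, q), (4, 29, p, 27, q), (4, 29, p, 29, p)}
Apply σ_{A != A2}; surviving tuples: {(3, 11, w, 2, a), (3, 11, w, 27, v), (3, 11, w, 32, k), (3, 11, w, 9, c), (3, 2, a, 11, w), (3, 2, a, 27, v), (3, 2, a, 32, k), (3, 2, a, 9, c), (3, 27, v, 11, w), (3, 27, v, 2, a), (3, 27, v, 32, k), (3, 27, v, 9, c), (3, 32, k, 11, w), (3, 32, k, 2, a), (3, 32, k, 27, v), (3, 32, k, 9, c), (3, 9, c, 11, w), (3, 9, c, 2, a), (3, 9, c, 27, v), (3, 9, c, 32, k), (4, 22, c, 25, q), (4, 22, c, 27, q), (4, 22, c, 29, p), (4, 25, q, 22, c), (4, 25, q, 29, p), (4, 27, q, 22, c), (4, 27, q, 29, p), (4, 29, p, 22, c), (4, 29, p, 25, q), (4, 29, p, 27, q)}
Keep only column(s) D, F2 (21 duplicate(s) eliminated): {(3, 11), (3, 2), (3, 27), (3, 32), (3, 9), (4, 22), (4, 25), (4, 27), (4, 29)}

{(3, 11), (3, 2), (3, 27), (3, 32), (3, 9), (4, 22), (4, 25), (4, 27), (4, 29)}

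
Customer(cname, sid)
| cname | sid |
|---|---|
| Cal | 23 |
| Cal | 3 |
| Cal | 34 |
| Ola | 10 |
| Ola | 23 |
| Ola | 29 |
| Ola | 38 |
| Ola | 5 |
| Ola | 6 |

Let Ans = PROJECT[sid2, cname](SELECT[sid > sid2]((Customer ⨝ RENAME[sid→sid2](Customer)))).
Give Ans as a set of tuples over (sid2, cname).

{(10, Ola), (23, Cal), (23, Ola), (29, Ola), (3, Cal), (5, Ola), (6, Ola)}

ρ[sid→sid2]: schema becomes (cname, sid2); tuples unchanged.
Natural join on cname: {(Cal, 23, 23), (Cal, 23, 3), (Cal, 23, 34), (Cal, 3, 23), (Cal, 3, 3), (Cal, 3, 34), (Cal, 34, 23), (Cal, 34, 3), (Cal, 34, 34), (Ola, 10, 10), (Ola, 10, 23), (Ola, 10, 29), (Ola, 10, 38), (Ola, 10, 5), (Ola, 10, 6), (Ola, 23, 10), (Ola, 23, 23), (Ola, 23, 29), (Ola, 23, 38), (Ola, 23, 5), (Ola, 23, 6), (Ola, 29, 10), (Ola, 29, 23), (Ola, 29, 29), (Ola, 29, 38), (Ola, 29, 5), (Ola, 29, 6), (Ola, 38, 10), (Ola, 38, 23), (Ola, 38, 29), (Ola, 38, 38), (Ola, 38, 5), (Ola, 38, 6), (Ola, 5, 10), (Ola, 5, 23), (Ola, 5, 29), (Ola, 5, 38), (Ola, 5, 5), (Ola, 5, 6), (Ola, 6, 10), (Ola, 6, 23), (Ola, 6, 29), (Ola, 6, 38), (Ola, 6, 5), (Ola, 6, 6)}
Selection sid > sid2: {(Cal, 23, 3), (Cal, 34, 23), (Cal, 34, 3), (Ola, 10, 5), (Ola, 10, 6), (Ola, 23, 10), (Ola, 23, 5), (Ola, 23, 6), (Ola, 29, 10), (Ola, 29, 23), (Ola, 29, 5), (Ola, 29, 6), (Ola, 38, 10), (Ola, 38, 23), (Ola, 38, 29), (Ola, 38, 5), (Ola, 38, 6), (Ola, 6, 5)}
π[sid2, cname]: project onto (sid2, cname) (11 duplicate(s) eliminated) → {(10, Ola), (23, Cal), (23, Ola), (29, Ola), (3, Cal), (5, Ola), (6, Ola)}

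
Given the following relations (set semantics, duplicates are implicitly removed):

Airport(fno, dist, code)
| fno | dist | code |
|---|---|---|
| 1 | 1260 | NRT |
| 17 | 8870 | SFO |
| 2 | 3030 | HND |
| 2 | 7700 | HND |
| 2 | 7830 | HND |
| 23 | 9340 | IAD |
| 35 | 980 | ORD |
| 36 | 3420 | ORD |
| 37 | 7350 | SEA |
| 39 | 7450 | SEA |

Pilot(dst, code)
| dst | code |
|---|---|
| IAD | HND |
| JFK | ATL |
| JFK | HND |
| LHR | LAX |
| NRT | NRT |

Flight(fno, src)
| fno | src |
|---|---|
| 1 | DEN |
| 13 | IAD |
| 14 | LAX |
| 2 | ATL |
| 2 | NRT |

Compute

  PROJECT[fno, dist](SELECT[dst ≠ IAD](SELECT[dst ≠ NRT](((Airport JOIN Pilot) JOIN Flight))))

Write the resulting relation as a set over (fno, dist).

{(2, 3030), (2, 7700), (2, 7830)}

Airport ⋈ Pilot (natural join on code): {(1, 1260, NRT, NRT), (2, 3030, HND, IAD), (2, 3030, HND, JFK), (2, 7700, HND, IAD), (2, 7700, HND, JFK), (2, 7830, HND, IAD), (2, 7830, HND, JFK)}
(Airport JOIN Pilot) ⋈ Flight (natural join on fno): {(1, 1260, NRT, NRT, DEN), (2, 3030, HND, IAD, ATL), (2, 3030, HND, IAD, NRT), (2, 3030, HND, JFK, ATL), (2, 3030, HND, JFK, NRT), (2, 7700, HND, IAD, ATL), (2, 7700, HND, IAD, NRT), (2, 7700, HND, JFK, ATL), (2, 7700, HND, JFK, NRT), (2, 7830, HND, IAD, ATL), (2, 7830, HND, IAD, NRT), (2, 7830, HND, JFK, ATL), (2, 7830, HND, JFK, NRT)}
Apply σ_{dst ≠ NRT}; surviving tuples: {(2, 3030, HND, IAD, ATL), (2, 3030, HND, IAD, NRT), (2, 3030, HND, JFK, ATL), (2, 3030, HND, JFK, NRT), (2, 7700, HND, IAD, ATL), (2, 7700, HND, IAD, NRT), (2, 7700, HND, JFK, ATL), (2, 7700, HND, JFK, NRT), (2, 7830, HND, IAD, ATL), (2, 7830, HND, IAD, NRT), (2, 7830, HND, JFK, ATL), (2, 7830, HND, JFK, NRT)}
Apply σ_{dst ≠ IAD}; surviving tuples: {(2, 3030, HND, JFK, ATL), (2, 3030, HND, JFK, NRT), (2, 7700, HND, JFK, ATL), (2, 7700, HND, JFK, NRT), (2, 7830, HND, JFK, ATL), (2, 7830, HND, JFK, NRT)}
Keep only column(s) fno, dist (3 duplicate(s) eliminated): {(2, 3030), (2, 7700), (2, 7830)}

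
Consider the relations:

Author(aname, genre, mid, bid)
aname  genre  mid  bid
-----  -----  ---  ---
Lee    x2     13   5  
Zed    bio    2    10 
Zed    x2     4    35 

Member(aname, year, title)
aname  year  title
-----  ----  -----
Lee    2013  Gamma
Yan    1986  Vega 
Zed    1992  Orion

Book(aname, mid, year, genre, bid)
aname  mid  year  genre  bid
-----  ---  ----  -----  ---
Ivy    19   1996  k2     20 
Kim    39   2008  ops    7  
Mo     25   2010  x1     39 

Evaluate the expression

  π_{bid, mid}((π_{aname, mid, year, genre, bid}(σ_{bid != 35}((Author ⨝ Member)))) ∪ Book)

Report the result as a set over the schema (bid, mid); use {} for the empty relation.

Natural join on aname: {(Lee, x2, 13, 5, 2013, Gamma), (Zed, bio, 2, 10, 1992, Orion), (Zed, x2, 4, 35, 1992, Orion)}
σ[bid != 35]: keep tuples satisfying bid != 35 → {(Lee, x2, 13, 5, 2013, Gamma), (Zed, bio, 2, 10, 1992, Orion)}
π_{aname, mid, year, genre, bid} gives {(Lee, 13, 2013, x2, 5), (Zed, 2, 1992, bio, 10)}.
Set union of the two operands is {(Ivy, 19, 1996, k2, 20), (Kim, 39, 2008, ops, 7), (Lee, 13, 2013, x2, 5), (Mo, 25, 2010, x1, 39), (Zed, 2, 1992, bio, 10)}.
π_{bid, mid} gives {(10, 2), (20, 19), (39, 25), (5, 13), (7, 39)}.

{(10, 2), (20, 19), (39, 25), (5, 13), (7, 39)}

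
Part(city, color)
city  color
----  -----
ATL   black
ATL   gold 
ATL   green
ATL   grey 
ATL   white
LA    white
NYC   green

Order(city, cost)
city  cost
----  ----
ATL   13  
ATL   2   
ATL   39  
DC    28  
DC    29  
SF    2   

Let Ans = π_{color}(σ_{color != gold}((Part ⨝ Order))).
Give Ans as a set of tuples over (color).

{black, green, grey, white}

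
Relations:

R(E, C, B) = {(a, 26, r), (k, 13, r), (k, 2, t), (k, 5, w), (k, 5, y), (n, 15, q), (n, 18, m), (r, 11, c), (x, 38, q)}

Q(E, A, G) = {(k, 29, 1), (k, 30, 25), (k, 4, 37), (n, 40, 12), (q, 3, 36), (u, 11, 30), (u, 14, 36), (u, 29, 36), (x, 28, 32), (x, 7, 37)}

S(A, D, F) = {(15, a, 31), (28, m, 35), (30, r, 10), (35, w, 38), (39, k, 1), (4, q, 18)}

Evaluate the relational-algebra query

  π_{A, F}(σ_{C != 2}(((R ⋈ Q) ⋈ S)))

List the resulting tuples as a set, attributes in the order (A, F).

{(28, 35), (30, 10), (4, 18)}

R ⋈ Q (natural join on E): {(k, 13, r, 29, 1), (k, 13, r, 30, 25), (k, 13, r, 4, 37), (k, 2, t, 29, 1), (k, 2, t, 30, 25), (k, 2, t, 4, 37), (k, 5, w, 29, 1), (k, 5, w, 30, 25), (k, 5, w, 4, 37), (k, 5, y, 29, 1), (k, 5, y, 30, 25), (k, 5, y, 4, 37), (n, 15, q, 40, 12), (n, 18, m, 40, 12), (x, 38, q, 28, 32), (x, 38, q, 7, 37)}
(R ⋈ Q) ⋈ S (natural join on A): {(k, 13, r, 30, 25, r, 10), (k, 13, r, 4, 37, q, 18), (k, 2, t, 30, 25, r, 10), (k, 2, t, 4, 37, q, 18), (k, 5, w, 30, 25, r, 10), (k, 5, w, 4, 37, q, 18), (k, 5, y, 30, 25, r, 10), (k, 5, y, 4, 37, q, 18), (x, 38, q, 28, 32, m, 35)}
Apply σ_{C != 2}; surviving tuples: {(k, 13, r, 30, 25, r, 10), (k, 13, r, 4, 37, q, 18), (k, 5, w, 30, 25, r, 10), (k, 5, w, 4, 37, q, 18), (k, 5, y, 30, 25, r, 10), (k, 5, y, 4, 37, q, 18), (x, 38, q, 28, 32, m, 35)}
Keep only column(s) A, F (4 duplicate(s) eliminated): {(28, 35), (30, 10), (4, 18)}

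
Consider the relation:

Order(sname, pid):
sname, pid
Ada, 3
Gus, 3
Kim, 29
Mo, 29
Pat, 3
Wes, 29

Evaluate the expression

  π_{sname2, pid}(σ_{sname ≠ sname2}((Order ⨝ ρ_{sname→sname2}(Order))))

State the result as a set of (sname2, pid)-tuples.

{(Ada, 3), (Gus, 3), (Kim, 29), (Mo, 29), (Pat, 3), (Wes, 29)}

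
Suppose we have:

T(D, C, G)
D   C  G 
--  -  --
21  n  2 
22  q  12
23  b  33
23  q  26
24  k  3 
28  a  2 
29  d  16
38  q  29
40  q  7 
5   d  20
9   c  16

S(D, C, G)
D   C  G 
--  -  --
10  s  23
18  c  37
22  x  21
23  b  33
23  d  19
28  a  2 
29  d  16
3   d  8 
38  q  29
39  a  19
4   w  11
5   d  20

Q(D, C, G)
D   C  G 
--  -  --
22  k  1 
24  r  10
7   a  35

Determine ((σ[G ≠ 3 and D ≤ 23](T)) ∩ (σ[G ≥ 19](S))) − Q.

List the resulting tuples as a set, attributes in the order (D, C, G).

{(23, b, 33), (5, d, 20)}

Filtering on G ≠ 3 and D ≤ 23 leaves {(21, n, 2), (22, q, 12), (23, b, 33), (23, q, 26), (5, d, 20), (9, c, 16)}.
Filtering on G ≥ 19 leaves {(10, s, 23), (18, c, 37), (22, x, 21), (23, b, 33), (23, d, 19), (38, q, 29), (39, a, 19), (5, d, 20)}.
Intersection: {(21, n, 2), (22, q, 12), (23, b, 33), (23, q, 26), (5, d, 20), (9, c, 16)} with {(10, s, 23), (18, c, 37), (22, x, 21), (23, b, 33), (23, d, 19), (38, q, 29), (39, a, 19), (5, d, 20)} → {(23, b, 33), (5, d, 20)}
Difference: {(23, b, 33), (5, d, 20)} with {(22, k, 1), (24, r, 10), (7, a, 35)} → {(23, b, 33), (5, d, 20)}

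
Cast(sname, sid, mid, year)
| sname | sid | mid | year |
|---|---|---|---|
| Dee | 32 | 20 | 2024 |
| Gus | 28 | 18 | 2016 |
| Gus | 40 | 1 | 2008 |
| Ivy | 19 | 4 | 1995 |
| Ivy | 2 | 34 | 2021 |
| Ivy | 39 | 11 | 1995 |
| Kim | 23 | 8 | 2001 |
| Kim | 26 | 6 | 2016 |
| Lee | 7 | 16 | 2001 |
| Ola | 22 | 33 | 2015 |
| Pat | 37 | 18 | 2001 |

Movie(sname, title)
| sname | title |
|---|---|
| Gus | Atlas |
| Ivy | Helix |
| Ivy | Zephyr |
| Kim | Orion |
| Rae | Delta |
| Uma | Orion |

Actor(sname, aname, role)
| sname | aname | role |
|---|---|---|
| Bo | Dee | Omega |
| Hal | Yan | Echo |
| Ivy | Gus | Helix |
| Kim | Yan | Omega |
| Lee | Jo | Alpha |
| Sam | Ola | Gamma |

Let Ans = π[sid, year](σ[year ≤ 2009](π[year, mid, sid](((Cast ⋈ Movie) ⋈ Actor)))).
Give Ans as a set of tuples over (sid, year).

{(19, 1995), (23, 2001), (39, 1995)}

Joining Cast and Movie on sname yields {(Gus, 28, 18, 2016, Atlas), (Gus, 40, 1, 2008, Atlas), (Ivy, 19, 4, 1995, Helix), (Ivy, 19, 4, 1995, Zephyr), (Ivy, 2, 34, 2021, Helix), (Ivy, 2, 34, 2021, Zephyr), (Ivy, 39, 11, 1995, Helix), (Ivy, 39, 11, 1995, Zephyr), (Kim, 23, 8, 2001, Orion), (Kim, 26, 6, 2016, Orion)}.
Joining (Cast ⋈ Movie) and Actor on sname yields {(Ivy, 19, 4, 1995, Helix, Gus, Helix), (Ivy, 19, 4, 1995, Zephyr, Gus, Helix), (Ivy, 2, 34, 2021, Helix, Gus, Helix), (Ivy, 2, 34, 2021, Zephyr, Gus, Helix), (Ivy, 39, 11, 1995, Helix, Gus, Helix), (Ivy, 39, 11, 1995, Zephyr, Gus, Helix), (Kim, 23, 8, 2001, Orion, Yan, Omega), (Kim, 26, 6, 2016, Orion, Yan, Omega)}.
π_{year, mid, sid} gives {(1995, 11, 39), (1995, 4, 19), (2001, 8, 23), (2016, 6, 26), (2021, 34, 2)} (3 duplicate(s) eliminated).
Apply σ_{year ≤ 2009}; surviving tuples: {(1995, 11, 39), (1995, 4, 19), (2001, 8, 23)}
π_{sid, year} gives {(19, 1995), (23, 2001), (39, 1995)}.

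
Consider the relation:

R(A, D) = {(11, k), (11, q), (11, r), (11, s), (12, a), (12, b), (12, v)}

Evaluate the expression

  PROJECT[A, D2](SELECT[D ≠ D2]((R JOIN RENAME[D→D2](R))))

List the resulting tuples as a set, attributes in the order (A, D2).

ρ[D→D2]: schema becomes (A, D2); tuples unchanged.
R ⋈ RENAME[D→D2](R) (natural join on A): {(11, k, k), (11, k, q), (11, k, r), (11, k, s), (11, q, k), (11, q, q), (11, q, r), (11, q, s), (11, r, k), (11, r, q), (11, r, r), (11, r, s), (11, s, k), (11, s, q), (11, s, r), (11, s, s), (12, a, a), (12, a, b), (12, a, v), (12, b, a), (12, b, b), (12, b, v), (12, v, a), (12, v, b), (12, v, v)}
Selection D ≠ D2: {(11, k, q), (11, k, r), (11, k, s), (11, q, k), (11, q, r), (11, q, s), (11, r, k), (11, r, q), (11, r, s), (11, s, k), (11, s, q), (11, s, r), (12, a, b), (12, a, v), (12, b, a), (12, b, v), (12, v, a), (12, v, b)}
π[A, D2]: project onto (A, D2) (11 duplicate(s) eliminated) → {(11, k), (11, q), (11, r), (11, s), (12, a), (12, b), (12, v)}

{(11, k), (11, q), (11, r), (11, s), (12, a), (12, b), (12, v)}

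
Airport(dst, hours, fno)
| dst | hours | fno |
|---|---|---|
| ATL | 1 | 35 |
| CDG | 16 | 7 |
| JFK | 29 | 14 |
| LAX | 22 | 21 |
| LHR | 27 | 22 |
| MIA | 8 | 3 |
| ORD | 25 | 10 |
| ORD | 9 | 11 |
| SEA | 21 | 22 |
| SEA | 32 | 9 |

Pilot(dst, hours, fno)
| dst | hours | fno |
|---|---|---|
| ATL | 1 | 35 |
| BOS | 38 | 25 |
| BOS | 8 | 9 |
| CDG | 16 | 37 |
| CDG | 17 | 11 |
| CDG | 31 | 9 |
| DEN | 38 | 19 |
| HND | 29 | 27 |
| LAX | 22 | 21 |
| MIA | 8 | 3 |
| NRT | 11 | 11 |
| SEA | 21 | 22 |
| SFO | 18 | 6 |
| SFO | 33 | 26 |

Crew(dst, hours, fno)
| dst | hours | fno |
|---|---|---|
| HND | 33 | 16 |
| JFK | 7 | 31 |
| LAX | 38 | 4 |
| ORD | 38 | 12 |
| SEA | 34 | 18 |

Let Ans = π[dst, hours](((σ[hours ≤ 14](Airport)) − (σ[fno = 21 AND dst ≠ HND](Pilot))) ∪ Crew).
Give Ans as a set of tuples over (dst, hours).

{(ATL, 1), (HND, 33), (JFK, 7), (LAX, 38), (MIA, 8), (ORD, 38), (ORD, 9), (SEA, 34)}

Filtering on hours ≤ 14 leaves {(ATL, 1, 35), (MIA, 8, 3), (ORD, 9, 11)}.
Filtering on fno = 21 AND dst ≠ HND leaves {(LAX, 22, 21)}.
Difference: {(ATL, 1, 35), (MIA, 8, 3), (ORD, 9, 11)} with {(LAX, 22, 21)} → {(ATL, 1, 35), (MIA, 8, 3), (ORD, 9, 11)}
Union: {(ATL, 1, 35), (MIA, 8, 3), (ORD, 9, 11)} with {(HND, 33, 16), (JFK, 7, 31), (LAX, 38, 4), (ORD, 38, 12), (SEA, 34, 18)} → {(ATL, 1, 35), (HND, 33, 16), (JFK, 7, 31), (LAX, 38, 4), (MIA, 8, 3), (ORD, 38, 12), (ORD, 9, 11), (SEA, 34, 18)}
π[dst, hours]: project onto (dst, hours) → {(ATL, 1), (HND, 33), (JFK, 7), (LAX, 38), (MIA, 8), (ORD, 38), (ORD, 9), (SEA, 34)}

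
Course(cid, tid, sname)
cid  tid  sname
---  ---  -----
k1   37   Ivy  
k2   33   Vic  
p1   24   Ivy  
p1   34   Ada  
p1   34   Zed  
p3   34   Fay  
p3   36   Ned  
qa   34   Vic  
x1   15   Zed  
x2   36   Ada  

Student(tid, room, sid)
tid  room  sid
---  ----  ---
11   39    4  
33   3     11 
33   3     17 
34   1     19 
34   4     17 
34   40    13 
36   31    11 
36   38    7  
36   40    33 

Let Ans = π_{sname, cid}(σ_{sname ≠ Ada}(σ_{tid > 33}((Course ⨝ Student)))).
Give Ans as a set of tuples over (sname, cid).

{(Fay, p3), (Ned, p3), (Vic, qa), (Zed, p1)}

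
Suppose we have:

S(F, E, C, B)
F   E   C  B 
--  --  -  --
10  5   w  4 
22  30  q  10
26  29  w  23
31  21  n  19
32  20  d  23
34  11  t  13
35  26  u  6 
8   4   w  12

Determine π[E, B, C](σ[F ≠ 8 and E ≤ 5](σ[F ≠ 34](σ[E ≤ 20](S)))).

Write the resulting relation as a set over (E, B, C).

{(5, 4, w)}

σ[E ≤ 20]: keep tuples satisfying E ≤ 20 → {(10, 5, w, 4), (32, 20, d, 23), (34, 11, t, 13), (8, 4, w, 12)}
σ[F ≠ 34]: keep tuples satisfying F ≠ 34 → {(10, 5, w, 4), (32, 20, d, 23), (8, 4, w, 12)}
σ[F ≠ 8 and E ≤ 5]: keep tuples satisfying F ≠ 8 and E ≤ 5 → {(10, 5, w, 4)}
π_{E, B, C} gives {(5, 4, w)}.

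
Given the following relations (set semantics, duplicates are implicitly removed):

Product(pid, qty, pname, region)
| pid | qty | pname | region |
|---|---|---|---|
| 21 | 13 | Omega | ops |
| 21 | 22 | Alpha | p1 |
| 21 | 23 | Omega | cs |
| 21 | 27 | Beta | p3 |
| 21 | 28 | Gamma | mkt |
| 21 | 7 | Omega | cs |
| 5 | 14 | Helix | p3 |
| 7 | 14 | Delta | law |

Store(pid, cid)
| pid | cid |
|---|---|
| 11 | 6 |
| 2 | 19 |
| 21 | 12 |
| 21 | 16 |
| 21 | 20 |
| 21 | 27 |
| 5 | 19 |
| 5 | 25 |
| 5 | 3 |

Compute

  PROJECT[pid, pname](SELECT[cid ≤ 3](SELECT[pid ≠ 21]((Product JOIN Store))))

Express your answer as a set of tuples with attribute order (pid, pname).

Joining Product and Store on pid yields {(21, 13, Omega, ops, 12), (21, 13, Omega, ops, 16), (21, 13, Omega, ops, 20), (21, 13, Omega, ops, 27), (21, 22, Alpha, p1, 12), (21, 22, Alpha, p1, 16), (21, 22, Alpha, p1, 20), (21, 22, Alpha, p1, 27), (21, 23, Omega, cs, 12), (21, 23, Omega, cs, 16), (21, 23, Omega, cs, 20), (21, 23, Omega, cs, 27), (21, 27, Beta, p3, 12), (21, 27, Beta, p3, 16), (21, 27, Beta, p3, 20), (21, 27, Beta, p3, 27), (21, 28, Gamma, mkt, 12), (21, 28, Gamma, mkt, 16), (21, 28, Gamma, mkt, 20), (21, 28, Gamma, mkt, 27), (21, 7, Omega, cs, 12), (21, 7, Omega, cs, 16), (21, 7, Omega, cs, 20), (21, 7, Omega, cs, 27), (5, 14, Helix, p3, 19), (5, 14, Helix, p3, 25), (5, 14, Helix, p3, 3)}.
Selection pid ≠ 21: {(5, 14, Helix, p3, 19), (5, 14, Helix, p3, 25), (5, 14, Helix, p3, 3)}
Selection cid ≤ 3: {(5, 14, Helix, p3, 3)}
π[pid, pname]: project onto (pid, pname) → {(5, Helix)}

{(5, Helix)}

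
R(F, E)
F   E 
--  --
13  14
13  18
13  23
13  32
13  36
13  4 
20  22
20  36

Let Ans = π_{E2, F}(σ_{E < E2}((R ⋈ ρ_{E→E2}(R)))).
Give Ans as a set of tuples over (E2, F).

ρ[E→E2]: schema becomes (F, E2); tuples unchanged.
Joining R and ρ_{E→E2}(R) on F yields {(13, 14, 14), (13, 14, 18), (13, 14, 23), (13, 14, 32), (13, 14, 36), (13, 14, 4), (13, 18, 14), (13, 18, 18), (13, 18, 23), (13, 18, 32), (13, 18, 36), (13, 18, 4), (13, 23, 14), (13, 23, 18), (13, 23, 23), (13, 23, 32), (13, 23, 36), (13, 23, 4), (13, 32, 14), (13, 32, 18), (13, 32, 23), (13, 32, 32), (13, 32, 36), (13, 32, 4), (13, 36, 14), (13, 36, 18), (13, 36, 23), (13, 36, 32), (13, 36, 36), (13, 36, 4), (13, 4, 14), (13, 4, 18), (13, 4, 23), (13, 4, 32), (13, 4, 36), (13, 4, 4), (20, 22, 22), (20, 22, 36), (20, 36, 22), (20, 36, 36)}.
σ[E < E2]: keep tuples satisfying E < E2 → {(13, 14, 18), (13, 14, 23), (13, 14, 32), (13, 14, 36), (13, 18, 23), (13, 18, 32), (13, 18, 36), (13, 23, 32), (13, 23, 36), (13, 32, 36), (13, 4, 14), (13, 4, 18), (13, 4, 23), (13, 4, 32), (13, 4, 36), (20, 22, 36)}
π_{E2, F} gives {(14, 13), (18, 13), (23, 13), (32, 13), (36, 13), (36, 20)} (10 duplicate(s) eliminated).

{(14, 13), (18, 13), (23, 13), (32, 13), (36, 13), (36, 20)}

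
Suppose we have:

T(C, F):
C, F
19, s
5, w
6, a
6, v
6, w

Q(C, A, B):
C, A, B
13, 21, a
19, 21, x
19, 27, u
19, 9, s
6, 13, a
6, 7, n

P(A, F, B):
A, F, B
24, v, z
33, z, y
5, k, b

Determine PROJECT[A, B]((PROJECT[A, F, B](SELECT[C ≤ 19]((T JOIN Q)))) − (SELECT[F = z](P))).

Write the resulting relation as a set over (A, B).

Joining T and Q on C yields {(19, s, 21, x), (19, s, 27, u), (19, s, 9, s), (6, a, 13, a), (6, a, 7, n), (6, v, 13, a), (6, v, 7, n), (6, w, 13, a), (6, w, 7, n)}.
Filtering on C ≤ 19 leaves {(19, s, 21, x), (19, s, 27, u), (19, s, 9, s), (6, a, 13, a), (6, a, 7, n), (6, v, 13, a), (6, v, 7, n), (6, w, 13, a), (6, w, 7, n)}.
π_{A, F, B} gives {(13, a, a), (13, v, a), (13, w, a), (21, s, x), (27, s, u), (7, a, n), (7, v, n), (7, w, n), (9, s, s)}.
Filtering on F = z leaves {(33, z, y)}.
Difference: {(13, a, a), (13, v, a), (13, w, a), (21, s, x), (27, s, u), (7, a, n), (7, v, n), (7, w, n), (9, s, s)} with {(33, z, y)} → {(13, a, a), (13, v, a), (13, w, a), (21, s, x), (27, s, u), (7, a, n), (7, v, n), (7, w, n), (9, s, s)}
π_{A, B} gives {(13, a), (21, x), (27, u), (7, n), (9, s)} (4 duplicate(s) eliminated).

{(13, a), (21, x), (27, u), (7, n), (9, s)}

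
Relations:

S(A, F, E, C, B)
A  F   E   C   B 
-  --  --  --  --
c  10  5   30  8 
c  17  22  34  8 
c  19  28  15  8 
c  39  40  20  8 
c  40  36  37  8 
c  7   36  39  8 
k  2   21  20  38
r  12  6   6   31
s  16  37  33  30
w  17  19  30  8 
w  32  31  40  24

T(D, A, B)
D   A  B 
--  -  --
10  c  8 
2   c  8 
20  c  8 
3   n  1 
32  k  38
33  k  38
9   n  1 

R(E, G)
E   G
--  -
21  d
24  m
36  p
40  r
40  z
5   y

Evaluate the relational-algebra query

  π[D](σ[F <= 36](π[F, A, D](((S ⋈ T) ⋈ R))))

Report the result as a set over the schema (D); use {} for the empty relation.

S ⋈ T (natural join on A, B): {(c, 10, 5, 30, 8, 10), (c, 10, 5, 30, 8, 2), (c, 10, 5, 30, 8, 20), (c, 17, 22, 34, 8, 10), (c, 17, 22, 34, 8, 2), (c, 17, 22, 34, 8, 20), (c, 19, 28, 15, 8, 10), (c, 19, 28, 15, 8, 2), (c, 19, 28, 15, 8, 20), (c, 39, 40, 20, 8, 10), (c, 39, 40, 20, 8, 2), (c, 39, 40, 20, 8, 20), (c, 40, 36, 37, 8, 10), (c, 40, 36, 37, 8, 2), (c, 40, 36, 37, 8, 20), (c, 7, 36, 39, 8, 10), (c, 7, 36, 39, 8, 2), (c, 7, 36, 39, 8, 20), (k, 2, 21, 20, 38, 32), (k, 2, 21, 20, 38, 33)}
(S ⋈ T) ⋈ R (natural join on E): {(c, 10, 5, 30, 8, 10, y), (c, 10, 5, 30, 8, 2, y), (c, 10, 5, 30, 8, 20, y), (c, 39, 40, 20, 8, 10, r), (c, 39, 40, 20, 8, 10, z), (c, 39, 40, 20, 8, 2, r), (c, 39, 40, 20, 8, 2, z), (c, 39, 40, 20, 8, 20, r), (c, 39, 40, 20, 8, 20, z), (c, 40, 36, 37, 8, 10, p), (c, 40, 36, 37, 8, 2, p), (c, 40, 36, 37, 8, 20, p), (c, 7, 36, 39, 8, 10, p), (c, 7, 36, 39, 8, 2, p), (c, 7, 36, 39, 8, 20, p), (k, 2, 21, 20, 38, 32, d), (k, 2, 21, 20, 38, 33, d)}
π[F, A, D]: project onto (F, A, D) (3 duplicate(s) eliminated) → {(10, c, 10), (10, c, 2), (10, c, 20), (2, k, 32), (2, k, 33), (39, c, 10), (39, c, 2), (39, c, 20), (40, c, 10), (40, c, 2), (40, c, 20), (7, c, 10), (7, c, 2), (7, c, 20)}
Filtering on F <= 36 leaves {(10, c, 10), (10, c, 2), (10, c, 20), (2, k, 32), (2, k, 33), (7, c, 10), (7, c, 2), (7, c, 20)}.
π[D]: project onto (D) (3 duplicate(s) eliminated) → {10, 2, 20, 32, 33}

{10, 2, 20, 32, 33}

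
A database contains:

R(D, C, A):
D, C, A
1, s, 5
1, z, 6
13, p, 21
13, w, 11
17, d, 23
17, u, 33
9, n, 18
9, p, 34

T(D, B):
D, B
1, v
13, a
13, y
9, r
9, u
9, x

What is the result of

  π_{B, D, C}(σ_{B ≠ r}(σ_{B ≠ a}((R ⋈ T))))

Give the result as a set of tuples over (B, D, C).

Natural join on D: {(1, s, 5, v), (1, z, 6, v), (13, p, 21, a), (13, p, 21, y), (13, w, 11, a), (13, w, 11, y), (9, n, 18, r), (9, n, 18, u), (9, n, 18, x), (9, p, 34, r), (9, p, 34, u), (9, p, 34, x)}
Apply σ_{B ≠ a}; surviving tuples: {(1, s, 5, v), (1, z, 6, v), (13, p, 21, y), (13, w, 11, y), (9, n, 18, r), (9, n, 18, u), (9, n, 18, x), (9, p, 34, r), (9, p, 34, u), (9, p, 34, x)}
Apply σ_{B ≠ r}; surviving tuples: {(1, s, 5, v), (1, z, 6, v), (13, p, 21, y), (13, w, 11, y), (9, n, 18, u), (9, n, 18, x), (9, p, 34, u), (9, p, 34, x)}
Keep only column(s) B, D, C: {(u, 9, n), (u, 9, p), (v, 1, s), (v, 1, z), (x, 9, n), (x, 9, p), (y, 13, p), (y, 13, w)}

{(u, 9, n), (u, 9, p), (v, 1, s), (v, 1, z), (x, 9, n), (x, 9, p), (y, 13, p), (y, 13, w)}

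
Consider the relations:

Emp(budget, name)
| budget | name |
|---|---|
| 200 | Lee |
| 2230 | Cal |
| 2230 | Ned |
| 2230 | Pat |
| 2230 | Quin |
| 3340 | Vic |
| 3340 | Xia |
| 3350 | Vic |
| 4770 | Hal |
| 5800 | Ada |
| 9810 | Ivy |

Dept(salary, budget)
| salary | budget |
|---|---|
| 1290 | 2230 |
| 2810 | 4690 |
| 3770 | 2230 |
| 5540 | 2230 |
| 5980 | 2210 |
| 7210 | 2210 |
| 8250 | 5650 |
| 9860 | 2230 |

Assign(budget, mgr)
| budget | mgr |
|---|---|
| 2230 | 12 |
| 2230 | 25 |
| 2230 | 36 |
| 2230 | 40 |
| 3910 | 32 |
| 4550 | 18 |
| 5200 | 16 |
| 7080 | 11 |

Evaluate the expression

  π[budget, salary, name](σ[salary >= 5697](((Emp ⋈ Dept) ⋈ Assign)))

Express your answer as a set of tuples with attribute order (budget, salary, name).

Joining Emp and Dept on budget yields {(2230, Cal, 1290), (2230, Cal, 3770), (2230, Cal, 5540), (2230, Cal, 9860), (2230, Ned, 1290), (2230, Ned, 3770), (2230, Ned, 5540), (2230, Ned, 9860), (2230, Pat, 1290), (2230, Pat, 3770), (2230, Pat, 5540), (2230, Pat, 9860), (2230, Quin, 1290), (2230, Quin, 3770), (2230, Quin, 5540), (2230, Quin, 9860)}.
Joining (Emp ⋈ Dept) and Assign on budget yields {(2230, Cal, 1290, 12), (2230, Cal, 1290, 25), (2230, Cal, 1290, 36), (2230, Cal, 1290, 40), (2230, Cal, 3770, 12), (2230, Cal, 3770, 25), (2230, Cal, 3770, 36), (2230, Cal, 3770, 40), (2230, Cal, 5540, 12), (2230, Cal, 5540, 25), (2230, Cal, 5540, 36), (2230, Cal, 5540, 40), (2230, Cal, 9860, 12), (2230, Cal, 9860, 25), (2230, Cal, 9860, 36), (2230, Cal, 9860, 40), (2230, Ned, 1290, 12), (2230, Ned, 1290, 25), (2230, Ned, 1290, 36), (2230, Ned, 1290, 40), (2230, Ned, 3770, 12), (2230, Ned, 3770, 25), (2230, Ned, 3770, 36), (2230, Ned, 3770, 40), (2230, Ned, 5540, 12), (2230, Ned, 5540, 25), (2230, Ned, 5540, 36), (2230, Ned, 5540, 40), (2230, Ned, 9860, 12), (2230, Ned, 9860, 25), (2230, Ned, 9860, 36), (2230, Ned, 9860, 40), (2230, Pat, 1290, 12), (2230, Pat, 1290, 25), (2230, Pat, 1290, 36), (2230, Pat, 1290, 40), (2230, Pat, 3770, 12), (2230, Pat, 3770, 25), (2230, Pat, 3770, 36), (2230, Pat, 3770, 40), (2230, Pat, 5540, 12), (2230, Pat, 5540, 25), (2230, Pat, 5540, 36), (2230, Pat, 5540, 40), (2230, Pat, 9860, 12), (2230, Pat, 9860, 25), (2230, Pat, 9860, 36), (2230, Pat, 9860, 40), (2230, Quin, 1290, 12), (2230, Quin, 1290, 25), (2230, Quin, 1290, 36), (2230, Quin, 1290, 40), (2230, Quin, 3770, 12), (2230, Quin, 3770, 25), (2230, Quin, 3770, 36), (2230, Quin, 3770, 40), (2230, Quin, 5540, 12), (2230, Quin, 5540, 25), (2230, Quin, 5540, 36), (2230, Quin, 5540, 40), (2230, Quin, 9860, 12), (2230, Quin, 9860, 25), (2230, Quin, 9860, 36), (2230, Quin, 9860, 40)}.
Filtering on salary >= 5697 leaves {(2230, Cal, 9860, 12), (2230, Cal, 9860, 25), (2230, Cal, 9860, 36), (2230, Cal, 9860, 40), (2230, Ned, 9860, 12), (2230, Ned, 9860, 25), (2230, Ned, 9860, 36), (2230, Ned, 9860, 40), (2230, Pat, 9860, 12), (2230, Pat, 9860, 25), (2230, Pat, 9860, 36), (2230, Pat, 9860, 40), (2230, Quin, 9860, 12), (2230, Quin, 9860, 25), (2230, Quin, 9860, 36), (2230, Quin, 9860, 40)}.
π[budget, salary, name]: project onto (budget, salary, name) (12 duplicate(s) eliminated) → {(2230, 9860, Cal), (2230, 9860, Ned), (2230, 9860, Pat), (2230, 9860, Quin)}

{(2230, 9860, Cal), (2230, 9860, Ned), (2230, 9860, Pat), (2230, 9860, Quin)}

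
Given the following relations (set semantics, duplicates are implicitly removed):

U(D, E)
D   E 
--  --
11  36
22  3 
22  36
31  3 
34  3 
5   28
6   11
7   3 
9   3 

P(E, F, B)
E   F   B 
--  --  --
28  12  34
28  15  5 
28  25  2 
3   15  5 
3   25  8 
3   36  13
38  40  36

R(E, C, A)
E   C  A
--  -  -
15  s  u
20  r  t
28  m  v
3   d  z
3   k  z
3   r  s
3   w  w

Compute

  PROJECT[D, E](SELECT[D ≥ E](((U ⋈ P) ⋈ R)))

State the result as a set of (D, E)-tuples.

{(22, 3), (31, 3), (34, 3), (7, 3), (9, 3)}

Natural join on E: {(22, 3, 15, 5), (22, 3, 25, 8), (22, 3, 36, 13), (31, 3, 15, 5), (31, 3, 25, 8), (31, 3, 36, 13), (34, 3, 15, 5), (34, 3, 25, 8), (34, 3, 36, 13), (5, 28, 12, 34), (5, 28, 15, 5), (5, 28, 25, 2), (7, 3, 15, 5), (7, 3, 25, 8), (7, 3, 36, 13), (9, 3, 15, 5), (9, 3, 25, 8), (9, 3, 36, 13)}
Natural join on E: {(22, 3, 15, 5, d, z), (22, 3, 15, 5, k, z), (22, 3, 15, 5, r, s), (22, 3, 15, 5, w, w), (22, 3, 25, 8, d, z), (22, 3, 25, 8, k, z), (22, 3, 25, 8, r, s), (22, 3, 25, 8, w, w), (22, 3, 36, 13, d, z), (22, 3, 36, 13, k, z), (22, 3, 36, 13, r, s), (22, 3, 36, 13, w, w), (31, 3, 15, 5, d, z), (31, 3, 15, 5, k, z), (31, 3, 15, 5, r, s), (31, 3, 15, 5, w, w), (31, 3, 25, 8, d, z), (31, 3, 25, 8, k, z), (31, 3, 25, 8, r, s), (31, 3, 25, 8, w, w), (31, 3, 36, 13, d, z), (31, 3, 36, 13, k, z), (31, 3, 36, 13, r, s), (31, 3, 36, 13, w, w), (34, 3, 15, 5, d, z), (34, 3, 15, 5, k, z), (34, 3, 15, 5, r, s), (34, 3, 15, 5, w, w), (34, 3, 25, 8, d, z), (34, 3, 25, 8, k, z), (34, 3, 25, 8, r, s), (34, 3, 25, 8, w, w), (34, 3, 36, 13, d, z), (34, 3, 36, 13, k, z), (34, 3, 36, 13, r, s), (34, 3, 36, 13, w, w), (5, 28, 12, 34, m, v), (5, 28, 15, 5, m, v), (5, 28, 25, 2, m, v), (7, 3, 15, 5, d, z), (7, 3, 15, 5, k, z), (7, 3, 15, 5, r, s), (7, 3, 15, 5, w, w), (7, 3, 25, 8, d, z), (7, 3, 25, 8, k, z), (7, 3, 25, 8, r, s), (7, 3, 25, 8, w, w), (7, 3, 36, 13, d, z), (7, 3, 36, 13, k, z), (7, 3, 36, 13, r, s), (7, 3, 36, 13, w, w), (9, 3, 15, 5, d, z), (9, 3, 15, 5, k, z), (9, 3, 15, 5, r, s), (9, 3, 15, 5, w, w), (9, 3, 25, 8, d, z), (9, 3, 25, 8, k, z), (9, 3, 25, 8, r, s), (9, 3, 25, 8, w, w), (9, 3, 36, 13, d, z), (9, 3, 36, 13, k, z), (9, 3, 36, 13, r, s), (9, 3, 36, 13, w, w)}
Filtering on D ≥ E leaves {(22, 3, 15, 5, d, z), (22, 3, 15, 5, k, z), (22, 3, 15, 5, r, s), (22, 3, 15, 5, w, w), (22, 3, 25, 8, d, z), (22, 3, 25, 8, k, z), (22, 3, 25, 8, r, s), (22, 3, 25, 8, w, w), (22, 3, 36, 13, d, z), (22, 3, 36, 13, k, z), (22, 3, 36, 13, r, s), (22, 3, 36, 13, w, w), (31, 3, 15, 5, d, z), (31, 3, 15, 5, k, z), (31, 3, 15, 5, r, s), (31, 3, 15, 5, w, w), (31, 3, 25, 8, d, z), (31, 3, 25, 8, k, z), (31, 3, 25, 8, r, s), (31, 3, 25, 8, w, w), (31, 3, 36, 13, d, z), (31, 3, 36, 13, k, z), (31, 3, 36, 13, r, s), (31, 3, 36, 13, w, w), (34, 3, 15, 5, d, z), (34, 3, 15, 5, k, z), (34, 3, 15, 5, r, s), (34, 3, 15, 5, w, w), (34, 3, 25, 8, d, z), (34, 3, 25, 8, k, z), (34, 3, 25, 8, r, s), (34, 3, 25, 8, w, w), (34, 3, 36, 13, d, z), (34, 3, 36, 13, k, z), (34, 3, 36, 13, r, s), (34, 3, 36, 13, w, w), (7, 3, 15, 5, d, z), (7, 3, 15, 5, k, z), (7, 3, 15, 5, r, s), (7, 3, 15, 5, w, w), (7, 3, 25, 8, d, z), (7, 3, 25, 8, k, z), (7, 3, 25, 8, r, s), (7, 3, 25, 8, w, w), (7, 3, 36, 13, d, z), (7, 3, 36, 13, k, z), (7, 3, 36, 13, r, s), (7, 3, 36, 13, w, w), (9, 3, 15, 5, d, z), (9, 3, 15, 5, k, z), (9, 3, 15, 5, r, s), (9, 3, 15, 5, w, w), (9, 3, 25, 8, d, z), (9, 3, 25, 8, k, z), (9, 3, 25, 8, r, s), (9, 3, 25, 8, w, w), (9, 3, 36, 13, d, z), (9, 3, 36, 13, k, z), (9, 3, 36, 13, r, s), (9, 3, 36, 13, w, w)}.
π[D, E]: project onto (D, E) (55 duplicate(s) eliminated) → {(22, 3), (31, 3), (34, 3), (7, 3), (9, 3)}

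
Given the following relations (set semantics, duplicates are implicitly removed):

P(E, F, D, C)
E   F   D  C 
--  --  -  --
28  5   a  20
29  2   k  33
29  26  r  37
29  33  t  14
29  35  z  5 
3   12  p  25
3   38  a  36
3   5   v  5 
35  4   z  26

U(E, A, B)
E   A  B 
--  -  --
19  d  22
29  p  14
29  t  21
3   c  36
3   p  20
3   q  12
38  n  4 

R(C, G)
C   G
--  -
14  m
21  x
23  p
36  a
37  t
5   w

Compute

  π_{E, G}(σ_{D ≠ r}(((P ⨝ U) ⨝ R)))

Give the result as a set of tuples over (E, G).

{(29, m), (29, w), (3, a), (3, w)}

Joining P and U on E yields {(29, 2, k, 33, p, 14), (29, 2, k, 33, t, 21), (29, 26, r, 37, p, 14), (29, 26, r, 37, t, 21), (29, 33, t, 14, p, 14), (29, 33, t, 14, t, 21), (29, 35, z, 5, p, 14), (29, 35, z, 5, t, 21), (3, 12, p, 25, c, 36), (3, 12, p, 25, p, 20), (3, 12, p, 25, q, 12), (3, 38, a, 36, c, 36), (3, 38, a, 36, p, 20), (3, 38, a, 36, q, 12), (3, 5, v, 5, c, 36), (3, 5, v, 5, p, 20), (3, 5, v, 5, q, 12)}.
Joining (P ⨝ U) and R on C yields {(29, 26, r, 37, p, 14, t), (29, 26, r, 37, t, 21, t), (29, 33, t, 14, p, 14, m), (29, 33, t, 14, t, 21, m), (29, 35, z, 5, p, 14, w), (29, 35, z, 5, t, 21, w), (3, 38, a, 36, c, 36, a), (3, 38, a, 36, p, 20, a), (3, 38, a, 36, q, 12, a), (3, 5, v, 5, c, 36, w), (3, 5, v, 5, p, 20, w), (3, 5, v, 5, q, 12, w)}.
Apply σ_{D ≠ r}; surviving tuples: {(29, 33, t, 14, p, 14, m), (29, 33, t, 14, t, 21, m), (29, 35, z, 5, p, 14, w), (29, 35, z, 5, t, 21, w), (3, 38, a, 36, c, 36, a), (3, 38, a, 36, p, 20, a), (3, 38, a, 36, q, 12, a), (3, 5, v, 5, c, 36, w), (3, 5, v, 5, p, 20, w), (3, 5, v, 5, q, 12, w)}
π[E, G]: project onto (E, G) (6 duplicate(s) eliminated) → {(29, m), (29, w), (3, a), (3, w)}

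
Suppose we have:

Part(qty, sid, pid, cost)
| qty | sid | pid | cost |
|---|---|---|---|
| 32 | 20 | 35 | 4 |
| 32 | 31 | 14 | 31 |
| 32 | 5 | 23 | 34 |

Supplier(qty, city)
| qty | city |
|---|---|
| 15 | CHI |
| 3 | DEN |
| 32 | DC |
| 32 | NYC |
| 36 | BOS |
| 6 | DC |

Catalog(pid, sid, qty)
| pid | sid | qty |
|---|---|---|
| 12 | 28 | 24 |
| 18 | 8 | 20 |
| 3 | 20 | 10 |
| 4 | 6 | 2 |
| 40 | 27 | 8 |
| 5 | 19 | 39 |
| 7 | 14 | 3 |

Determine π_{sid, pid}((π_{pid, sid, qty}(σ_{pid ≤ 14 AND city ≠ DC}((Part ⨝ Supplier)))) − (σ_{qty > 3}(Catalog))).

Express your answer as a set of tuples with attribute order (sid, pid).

{(31, 14)}

Part ⋈ Supplier (natural join on qty): {(32, 20, 35, 4, DC), (32, 20, 35, 4, NYC), (32, 31, 14, 31, DC), (32, 31, 14, 31, NYC), (32, 5, 23, 34, DC), (32, 5, 23, 34, NYC)}
Apply σ_{pid ≤ 14 AND city ≠ DC}; surviving tuples: {(32, 31, 14, 31, NYC)}
π[pid, sid, qty]: project onto (pid, sid, qty) → {(14, 31, 32)}
Apply σ_{qty > 3}; surviving tuples: {(12, 28, 24), (18, 8, 20), (3, 20, 10), (40, 27, 8), (5, 19, 39)}
Difference: {(14, 31, 32)} with {(12, 28, 24), (18, 8, 20), (3, 20, 10), (40, 27, 8), (5, 19, 39)} → {(14, 31, 32)}
π[sid, pid]: project onto (sid, pid) → {(31, 14)}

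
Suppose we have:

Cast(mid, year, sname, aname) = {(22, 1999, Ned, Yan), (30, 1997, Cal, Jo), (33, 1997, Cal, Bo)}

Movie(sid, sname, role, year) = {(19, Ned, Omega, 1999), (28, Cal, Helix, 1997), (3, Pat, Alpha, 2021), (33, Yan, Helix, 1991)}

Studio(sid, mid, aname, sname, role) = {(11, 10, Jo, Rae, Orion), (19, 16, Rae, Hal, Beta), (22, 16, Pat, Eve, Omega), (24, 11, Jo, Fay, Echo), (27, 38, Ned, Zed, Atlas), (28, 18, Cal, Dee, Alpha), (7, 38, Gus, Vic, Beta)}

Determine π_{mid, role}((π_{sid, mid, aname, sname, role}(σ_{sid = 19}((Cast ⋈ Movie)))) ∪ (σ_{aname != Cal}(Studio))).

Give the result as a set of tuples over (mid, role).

{(10, Orion), (11, Echo), (16, Beta), (16, Omega), (22, Omega), (38, Atlas), (38, Beta)}

Cast ⋈ Movie (natural join on year, sname): {(22, 1999, Ned, Yan, 19, Omega), (30, 1997, Cal, Jo, 28, Helix), (33, 1997, Cal, Bo, 28, Helix)}
Apply σ_{sid = 19}; surviving tuples: {(22, 1999, Ned, Yan, 19, Omega)}
Keep only column(s) sid, mid, aname, sname, role: {(19, 22, Yan, Ned, Omega)}
Apply σ_{aname != Cal}; surviving tuples: {(11, 10, Jo, Rae, Orion), (19, 16, Rae, Hal, Beta), (22, 16, Pat, Eve, Omega), (24, 11, Jo, Fay, Echo), (27, 38, Ned, Zed, Atlas), (7, 38, Gus, Vic, Beta)}
Taking the union: {(11, 10, Jo, Rae, Orion), (19, 16, Rae, Hal, Beta), (19, 22, Yan, Ned, Omega), (22, 16, Pat, Eve, Omega), (24, 11, Jo, Fay, Echo), (27, 38, Ned, Zed, Atlas), (7, 38, Gus, Vic, Beta)}
Keep only column(s) mid, role: {(10, Orion), (11, Echo), (16, Beta), (16, Omega), (22, Omega), (38, Atlas), (38, Beta)}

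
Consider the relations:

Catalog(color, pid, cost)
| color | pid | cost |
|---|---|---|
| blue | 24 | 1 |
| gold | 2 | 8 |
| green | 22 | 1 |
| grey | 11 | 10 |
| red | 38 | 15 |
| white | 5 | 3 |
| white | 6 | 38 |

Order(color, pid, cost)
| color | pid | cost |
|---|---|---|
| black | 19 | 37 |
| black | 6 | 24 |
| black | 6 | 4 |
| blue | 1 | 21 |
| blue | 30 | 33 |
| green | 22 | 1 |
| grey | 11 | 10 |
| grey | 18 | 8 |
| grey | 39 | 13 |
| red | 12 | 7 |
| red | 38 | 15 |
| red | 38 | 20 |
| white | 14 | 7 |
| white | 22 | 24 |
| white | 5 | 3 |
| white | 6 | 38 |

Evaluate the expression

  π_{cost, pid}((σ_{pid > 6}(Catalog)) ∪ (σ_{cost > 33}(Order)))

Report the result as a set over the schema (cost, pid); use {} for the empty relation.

{(1, 22), (1, 24), (10, 11), (15, 38), (37, 19), (38, 6)}

Selection pid > 6: {(blue, 24, 1), (green, 22, 1), (grey, 11, 10), (red, 38, 15)}
Selection cost > 33: {(black, 19, 37), (white, 6, 38)}
Taking the union: {(black, 19, 37), (blue, 24, 1), (green, 22, 1), (grey, 11, 10), (red, 38, 15), (white, 6, 38)}
π_{cost, pid} gives {(1, 22), (1, 24), (10, 11), (15, 38), (37, 19), (38, 6)}.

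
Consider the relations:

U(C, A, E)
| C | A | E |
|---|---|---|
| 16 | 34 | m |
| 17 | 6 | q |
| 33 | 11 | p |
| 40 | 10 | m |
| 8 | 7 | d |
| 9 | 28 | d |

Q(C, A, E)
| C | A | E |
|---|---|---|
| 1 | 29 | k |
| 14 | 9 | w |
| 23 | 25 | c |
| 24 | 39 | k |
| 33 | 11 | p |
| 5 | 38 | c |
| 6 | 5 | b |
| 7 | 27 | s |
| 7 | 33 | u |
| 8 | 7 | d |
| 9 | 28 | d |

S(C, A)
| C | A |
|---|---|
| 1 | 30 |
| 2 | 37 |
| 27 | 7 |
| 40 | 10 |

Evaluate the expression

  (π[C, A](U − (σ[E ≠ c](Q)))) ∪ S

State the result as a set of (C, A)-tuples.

σ[E ≠ c]: keep tuples satisfying E ≠ c → {(1, 29, k), (14, 9, w), (24, 39, k), (33, 11, p), (6, 5, b), (7, 27, s), (7, 33, u), (8, 7, d), (9, 28, d)}
Difference: {(16, 34, m), (17, 6, q), (33, 11, p), (40, 10, m), (8, 7, d), (9, 28, d)} with {(1, 29, k), (14, 9, w), (24, 39, k), (33, 11, p), (6, 5, b), (7, 27, s), (7, 33, u), (8, 7, d), (9, 28, d)} → {(16, 34, m), (17, 6, q), (40, 10, m)}
π_{C, A} gives {(16, 34), (17, 6), (40, 10)}.
Union: {(16, 34), (17, 6), (40, 10)} with {(1, 30), (2, 37), (27, 7), (40, 10)} → {(1, 30), (16, 34), (17, 6), (2, 37), (27, 7), (40, 10)}

{(1, 30), (16, 34), (17, 6), (2, 37), (27, 7), (40, 10)}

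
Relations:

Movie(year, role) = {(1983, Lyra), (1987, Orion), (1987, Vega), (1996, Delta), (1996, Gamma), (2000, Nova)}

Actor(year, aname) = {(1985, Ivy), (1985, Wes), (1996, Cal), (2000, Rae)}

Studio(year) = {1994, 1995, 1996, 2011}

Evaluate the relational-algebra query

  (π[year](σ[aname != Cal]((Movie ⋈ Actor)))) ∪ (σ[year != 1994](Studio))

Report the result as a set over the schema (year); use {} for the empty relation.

Joining Movie and Actor on year yields {(1996, Delta, Cal), (1996, Gamma, Cal), (2000, Nova, Rae)}.
Filtering on aname != Cal leaves {(2000, Nova, Rae)}.
Projecting to year: {2000}
Filtering on year != 1994 leaves {1995, 1996, 2011}.
Taking the union: {1995, 1996, 2000, 2011}

{1995, 1996, 2000, 2011}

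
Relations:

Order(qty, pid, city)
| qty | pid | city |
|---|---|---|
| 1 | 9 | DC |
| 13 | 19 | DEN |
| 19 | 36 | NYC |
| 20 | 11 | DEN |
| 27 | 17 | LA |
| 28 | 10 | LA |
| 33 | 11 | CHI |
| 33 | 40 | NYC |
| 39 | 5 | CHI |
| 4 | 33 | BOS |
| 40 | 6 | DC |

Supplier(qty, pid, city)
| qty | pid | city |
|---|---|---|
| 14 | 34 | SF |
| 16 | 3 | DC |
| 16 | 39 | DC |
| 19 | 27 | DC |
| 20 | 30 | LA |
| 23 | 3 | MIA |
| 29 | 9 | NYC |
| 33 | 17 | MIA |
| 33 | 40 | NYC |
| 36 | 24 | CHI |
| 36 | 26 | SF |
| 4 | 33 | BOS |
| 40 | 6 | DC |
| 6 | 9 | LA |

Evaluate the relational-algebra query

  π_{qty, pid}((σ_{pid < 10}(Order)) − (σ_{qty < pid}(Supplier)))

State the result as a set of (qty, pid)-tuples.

Apply σ_{pid < 10}; surviving tuples: {(1, 9, DC), (39, 5, CHI), (40, 6, DC)}
Apply σ_{qty < pid}; surviving tuples: {(14, 34, SF), (16, 39, DC), (19, 27, DC), (20, 30, LA), (33, 40, NYC), (4, 33, BOS), (6, 9, LA)}
Set difference of the two operands is {(1, 9, DC), (39, 5, CHI), (40, 6, DC)}.
Keep only column(s) qty, pid: {(1, 9), (39, 5), (40, 6)}

{(1, 9), (39, 5), (40, 6)}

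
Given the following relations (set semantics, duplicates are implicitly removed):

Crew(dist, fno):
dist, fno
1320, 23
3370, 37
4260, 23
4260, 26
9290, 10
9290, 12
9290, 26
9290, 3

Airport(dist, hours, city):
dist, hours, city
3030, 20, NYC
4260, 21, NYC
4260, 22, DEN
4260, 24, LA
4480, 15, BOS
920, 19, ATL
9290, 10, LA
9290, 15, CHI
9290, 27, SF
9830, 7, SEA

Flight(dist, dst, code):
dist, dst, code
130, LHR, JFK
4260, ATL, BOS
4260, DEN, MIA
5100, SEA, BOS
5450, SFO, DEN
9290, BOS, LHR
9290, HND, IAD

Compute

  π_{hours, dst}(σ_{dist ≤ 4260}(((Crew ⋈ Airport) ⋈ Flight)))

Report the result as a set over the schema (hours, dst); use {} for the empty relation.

{(21, ATL), (21, DEN), (22, ATL), (22, DEN), (24, ATL), (24, DEN)}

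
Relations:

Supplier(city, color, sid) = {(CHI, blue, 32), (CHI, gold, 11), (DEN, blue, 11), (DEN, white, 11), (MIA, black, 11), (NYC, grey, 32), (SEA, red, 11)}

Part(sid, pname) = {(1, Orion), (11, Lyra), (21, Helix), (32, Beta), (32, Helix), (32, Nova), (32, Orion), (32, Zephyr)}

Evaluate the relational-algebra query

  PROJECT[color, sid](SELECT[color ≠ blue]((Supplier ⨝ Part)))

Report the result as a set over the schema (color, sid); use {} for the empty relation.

{(black, 11), (gold, 11), (grey, 32), (red, 11), (white, 11)}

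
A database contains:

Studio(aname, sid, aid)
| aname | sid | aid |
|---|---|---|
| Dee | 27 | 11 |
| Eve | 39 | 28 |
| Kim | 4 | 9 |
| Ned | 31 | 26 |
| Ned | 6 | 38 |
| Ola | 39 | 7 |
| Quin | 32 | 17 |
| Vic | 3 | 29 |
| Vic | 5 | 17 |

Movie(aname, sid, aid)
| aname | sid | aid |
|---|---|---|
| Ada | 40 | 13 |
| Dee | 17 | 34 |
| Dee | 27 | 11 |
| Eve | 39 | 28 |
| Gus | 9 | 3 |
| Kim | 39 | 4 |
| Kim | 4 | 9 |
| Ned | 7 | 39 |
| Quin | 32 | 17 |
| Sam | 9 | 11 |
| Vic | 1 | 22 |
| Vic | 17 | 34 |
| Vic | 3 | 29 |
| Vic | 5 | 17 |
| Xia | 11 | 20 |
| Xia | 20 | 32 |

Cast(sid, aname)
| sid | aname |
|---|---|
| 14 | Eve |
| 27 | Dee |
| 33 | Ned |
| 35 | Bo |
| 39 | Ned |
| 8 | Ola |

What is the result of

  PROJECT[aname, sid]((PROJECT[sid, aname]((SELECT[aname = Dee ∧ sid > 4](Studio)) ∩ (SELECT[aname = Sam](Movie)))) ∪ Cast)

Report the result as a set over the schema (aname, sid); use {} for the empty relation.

σ[aname = Dee ∧ sid > 4]: keep tuples satisfying aname = Dee ∧ sid > 4 → {(Dee, 27, 11)}
σ[aname = Sam]: keep tuples satisfying aname = Sam → {(Sam, 9, 11)}
Taking the intersection: {}
Keep only column(s) sid, aname: {}
Taking the union: {(14, Eve), (27, Dee), (33, Ned), (35, Bo), (39, Ned), (8, Ola)}
Keep only column(s) aname, sid: {(Bo, 35), (Dee, 27), (Eve, 14), (Ned, 33), (Ned, 39), (Ola, 8)}

{(Bo, 35), (Dee, 27), (Eve, 14), (Ned, 33), (Ned, 39), (Ola, 8)}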